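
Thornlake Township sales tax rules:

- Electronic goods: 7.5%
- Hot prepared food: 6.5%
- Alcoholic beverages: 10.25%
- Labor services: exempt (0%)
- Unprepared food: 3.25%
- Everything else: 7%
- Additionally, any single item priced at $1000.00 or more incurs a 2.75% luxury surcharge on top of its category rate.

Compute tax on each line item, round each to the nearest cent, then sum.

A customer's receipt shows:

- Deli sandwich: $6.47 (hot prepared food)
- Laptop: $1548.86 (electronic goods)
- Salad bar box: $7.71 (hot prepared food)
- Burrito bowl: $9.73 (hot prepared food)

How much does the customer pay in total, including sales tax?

Deli sandwich $6.47: hot prepared food → 6.5% → $0.42
Laptop $1548.86: electronic goods → 7.5% + 2.75% surcharge = 10.25% → $158.76
Salad bar box $7.71: hot prepared food → 6.5% → $0.50
Burrito bowl $9.73: hot prepared food → 6.5% → $0.63
Subtotal = $1572.77; tax = $160.31; total due = $1733.08

$1733.08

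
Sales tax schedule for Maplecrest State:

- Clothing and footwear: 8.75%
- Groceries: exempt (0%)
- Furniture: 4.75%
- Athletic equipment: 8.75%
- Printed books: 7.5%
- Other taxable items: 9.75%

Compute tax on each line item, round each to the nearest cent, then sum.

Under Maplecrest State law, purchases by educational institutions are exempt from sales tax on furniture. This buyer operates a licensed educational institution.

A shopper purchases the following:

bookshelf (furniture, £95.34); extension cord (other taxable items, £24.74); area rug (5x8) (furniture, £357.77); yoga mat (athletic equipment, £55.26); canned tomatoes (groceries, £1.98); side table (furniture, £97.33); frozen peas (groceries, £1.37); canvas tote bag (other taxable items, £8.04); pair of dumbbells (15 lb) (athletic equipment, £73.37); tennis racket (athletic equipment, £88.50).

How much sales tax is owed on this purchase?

Bookshelf £95.34: furniture, buyer-exempt → 0% → £0.00
Extension cord £24.74: other taxable items → 9.75% → £2.41
Area rug (5x8) £357.77: furniture, buyer-exempt → 0% → £0.00
Yoga mat £55.26: athletic equipment → 8.75% → £4.84
Canned tomatoes £1.98: groceries → 0% → £0.00
Side table £97.33: furniture, buyer-exempt → 0% → £0.00
Frozen peas £1.37: groceries → 0% → £0.00
Canvas tote bag £8.04: other taxable items → 9.75% → £0.78
Pair of dumbbells (15 lb) £73.37: athletic equipment → 8.75% → £6.42
Tennis racket £88.50: athletic equipment → 8.75% → £7.74
Total tax = £2.41 + £4.84 + £0.78 + £6.42 + £7.74 = £22.19

£22.19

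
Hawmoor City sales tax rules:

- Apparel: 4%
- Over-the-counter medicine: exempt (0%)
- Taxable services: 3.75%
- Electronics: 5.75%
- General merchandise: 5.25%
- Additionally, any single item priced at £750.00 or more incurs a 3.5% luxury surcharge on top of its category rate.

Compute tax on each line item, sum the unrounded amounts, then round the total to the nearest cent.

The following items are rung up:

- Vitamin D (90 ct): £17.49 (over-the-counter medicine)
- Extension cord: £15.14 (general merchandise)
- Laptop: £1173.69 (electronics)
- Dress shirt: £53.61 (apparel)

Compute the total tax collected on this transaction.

£111.51

Vitamin D (90 ct) £17.49: over-the-counter medicine → 0% → £0.00
Extension cord £15.14: general merchandise → 5.25% → £0.79485
Laptop £1173.69: electronics → 5.75% + 3.5% surcharge = 9.25% → £108.566325
Dress shirt £53.61: apparel → 4% → £2.1444
Unrounded tax sum = £111.505575 → £111.51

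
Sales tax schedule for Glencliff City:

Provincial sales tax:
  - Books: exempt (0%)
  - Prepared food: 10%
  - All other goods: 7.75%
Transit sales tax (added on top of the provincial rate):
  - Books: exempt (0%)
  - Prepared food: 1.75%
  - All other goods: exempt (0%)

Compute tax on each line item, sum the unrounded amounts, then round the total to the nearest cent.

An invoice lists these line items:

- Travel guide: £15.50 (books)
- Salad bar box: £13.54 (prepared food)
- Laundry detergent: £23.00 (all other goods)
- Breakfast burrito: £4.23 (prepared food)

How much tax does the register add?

Travel guide £15.50: books → 0% + 0% transit = 0% → £0.00
Salad bar box £13.54: prepared food → 10% + 1.75% transit = 11.75% → £1.59095
Laundry detergent £23.00: all other goods → 7.75% + 0% transit = 7.75% → £1.7825
Breakfast burrito £4.23: prepared food → 10% + 1.75% transit = 11.75% → £0.497025
Unrounded tax sum = £3.870475 → £3.87

£3.87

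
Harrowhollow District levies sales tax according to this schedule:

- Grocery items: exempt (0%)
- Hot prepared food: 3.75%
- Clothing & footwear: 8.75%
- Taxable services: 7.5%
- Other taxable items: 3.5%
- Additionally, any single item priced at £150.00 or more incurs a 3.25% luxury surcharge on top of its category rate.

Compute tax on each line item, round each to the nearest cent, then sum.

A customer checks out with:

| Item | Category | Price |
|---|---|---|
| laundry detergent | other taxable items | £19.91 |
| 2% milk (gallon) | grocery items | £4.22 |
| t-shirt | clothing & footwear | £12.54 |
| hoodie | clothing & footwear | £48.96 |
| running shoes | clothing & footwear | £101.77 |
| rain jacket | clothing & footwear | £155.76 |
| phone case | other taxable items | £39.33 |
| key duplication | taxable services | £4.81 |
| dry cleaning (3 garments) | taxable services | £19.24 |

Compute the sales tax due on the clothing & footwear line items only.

T-shirt £12.54: clothing & footwear → 8.75% → £1.10
Hoodie £48.96: clothing & footwear → 8.75% → £4.28
Running shoes £101.77: clothing & footwear → 8.75% → £8.90
Rain jacket £155.76: clothing & footwear → 8.75% + 3.25% surcharge = 12% → £18.69
Tax on clothing & footwear = £1.10 + £4.28 + £8.90 + £18.69 = £32.97

£32.97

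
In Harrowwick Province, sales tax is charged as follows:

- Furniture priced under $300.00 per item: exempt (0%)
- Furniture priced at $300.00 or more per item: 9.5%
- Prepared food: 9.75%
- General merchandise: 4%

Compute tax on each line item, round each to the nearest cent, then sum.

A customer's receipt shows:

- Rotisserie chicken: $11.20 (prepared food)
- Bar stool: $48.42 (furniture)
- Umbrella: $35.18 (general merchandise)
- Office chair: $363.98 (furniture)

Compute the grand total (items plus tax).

$495.86

Rotisserie chicken $11.20: prepared food → 9.75% → $1.09
Bar stool $48.42: furniture, under $300.00 → 0% → $0.00
Umbrella $35.18: general merchandise → 4% → $1.41
Office chair $363.98: furniture, $300.00 or more → 9.5% → $34.58
Subtotal = $458.78; tax = $37.08; total due = $495.86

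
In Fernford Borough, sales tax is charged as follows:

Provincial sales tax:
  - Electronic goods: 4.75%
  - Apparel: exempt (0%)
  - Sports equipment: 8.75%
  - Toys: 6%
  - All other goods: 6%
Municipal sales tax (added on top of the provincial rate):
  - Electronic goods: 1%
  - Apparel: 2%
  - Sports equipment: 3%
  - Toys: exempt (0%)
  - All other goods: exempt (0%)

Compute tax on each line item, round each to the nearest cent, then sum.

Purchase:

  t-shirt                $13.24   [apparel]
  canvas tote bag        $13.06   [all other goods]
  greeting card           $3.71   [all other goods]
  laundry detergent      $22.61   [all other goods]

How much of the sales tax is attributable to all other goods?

Canvas tote bag $13.06: all other goods → 6% + 0% municipal = 6% → $0.78
Greeting card $3.71: all other goods → 6% + 0% municipal = 6% → $0.22
Laundry detergent $22.61: all other goods → 6% + 0% municipal = 6% → $1.36
Tax on all other goods = $0.78 + $0.22 + $1.36 = $2.36

$2.36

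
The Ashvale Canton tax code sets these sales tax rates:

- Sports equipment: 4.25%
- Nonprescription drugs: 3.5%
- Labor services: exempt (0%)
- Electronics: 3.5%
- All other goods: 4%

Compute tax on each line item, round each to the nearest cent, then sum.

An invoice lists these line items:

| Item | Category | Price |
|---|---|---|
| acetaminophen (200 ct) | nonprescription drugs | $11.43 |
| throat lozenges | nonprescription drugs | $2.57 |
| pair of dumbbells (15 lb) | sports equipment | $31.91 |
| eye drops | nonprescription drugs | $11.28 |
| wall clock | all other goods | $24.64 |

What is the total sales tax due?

$3.23

Acetaminophen (200 ct) $11.43: nonprescription drugs → 3.5% → $0.40
Throat lozenges $2.57: nonprescription drugs → 3.5% → $0.09
Pair of dumbbells (15 lb) $31.91: sports equipment → 4.25% → $1.36
Eye drops $11.28: nonprescription drugs → 3.5% → $0.39
Wall clock $24.64: all other goods → 4% → $0.99
Total tax = $0.40 + $0.09 + $1.36 + $0.39 + $0.99 = $3.23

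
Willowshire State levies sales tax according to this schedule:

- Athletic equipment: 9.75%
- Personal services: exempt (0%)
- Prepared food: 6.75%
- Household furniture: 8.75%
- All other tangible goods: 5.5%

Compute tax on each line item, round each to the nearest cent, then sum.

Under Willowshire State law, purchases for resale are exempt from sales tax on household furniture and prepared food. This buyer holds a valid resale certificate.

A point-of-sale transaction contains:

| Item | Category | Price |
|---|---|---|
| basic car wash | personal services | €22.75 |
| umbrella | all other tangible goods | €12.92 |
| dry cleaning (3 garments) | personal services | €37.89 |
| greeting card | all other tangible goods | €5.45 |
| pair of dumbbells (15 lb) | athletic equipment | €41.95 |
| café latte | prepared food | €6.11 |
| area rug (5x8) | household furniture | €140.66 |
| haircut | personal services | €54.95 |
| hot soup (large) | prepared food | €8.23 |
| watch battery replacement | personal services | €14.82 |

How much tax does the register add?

Basic car wash €22.75: personal services → 0% → €0.00
Umbrella €12.92: all other tangible goods → 5.5% → €0.71
Dry cleaning (3 garments) €37.89: personal services → 0% → €0.00
Greeting card €5.45: all other tangible goods → 5.5% → €0.30
Pair of dumbbells (15 lb) €41.95: athletic equipment → 9.75% → €4.09
Café latte €6.11: prepared food, buyer-exempt → 0% → €0.00
Area rug (5x8) €140.66: household furniture, buyer-exempt → 0% → €0.00
Haircut €54.95: personal services → 0% → €0.00
Hot soup (large) €8.23: prepared food, buyer-exempt → 0% → €0.00
Watch battery replacement €14.82: personal services → 0% → €0.00
Total tax = €0.71 + €0.30 + €4.09 = €5.10

€5.10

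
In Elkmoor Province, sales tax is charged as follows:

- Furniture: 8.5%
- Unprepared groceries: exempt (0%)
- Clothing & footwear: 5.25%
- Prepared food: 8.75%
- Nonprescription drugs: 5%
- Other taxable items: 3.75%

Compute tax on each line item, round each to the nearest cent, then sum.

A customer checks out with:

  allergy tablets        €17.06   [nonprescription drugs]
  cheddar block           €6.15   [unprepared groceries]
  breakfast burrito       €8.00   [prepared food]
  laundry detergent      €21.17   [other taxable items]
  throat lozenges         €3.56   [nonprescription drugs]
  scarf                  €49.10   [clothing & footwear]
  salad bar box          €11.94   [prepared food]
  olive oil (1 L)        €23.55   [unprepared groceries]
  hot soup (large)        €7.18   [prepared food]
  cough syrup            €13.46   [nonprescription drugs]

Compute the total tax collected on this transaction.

Allergy tablets €17.06: nonprescription drugs → 5% → €0.85
Cheddar block €6.15: unprepared groceries → 0% → €0.00
Breakfast burrito €8.00: prepared food → 8.75% → €0.70
Laundry detergent €21.17: other taxable items → 3.75% → €0.79
Throat lozenges €3.56: nonprescription drugs → 5% → €0.18
Scarf €49.10: clothing & footwear → 5.25% → €2.58
Salad bar box €11.94: prepared food → 8.75% → €1.04
Olive oil (1 L) €23.55: unprepared groceries → 0% → €0.00
Hot soup (large) €7.18: prepared food → 8.75% → €0.63
Cough syrup €13.46: nonprescription drugs → 5% → €0.67
Total tax = €0.85 + €0.70 + €0.79 + €0.18 + €2.58 + €1.04 + €0.63 + €0.67 = €7.44

€7.44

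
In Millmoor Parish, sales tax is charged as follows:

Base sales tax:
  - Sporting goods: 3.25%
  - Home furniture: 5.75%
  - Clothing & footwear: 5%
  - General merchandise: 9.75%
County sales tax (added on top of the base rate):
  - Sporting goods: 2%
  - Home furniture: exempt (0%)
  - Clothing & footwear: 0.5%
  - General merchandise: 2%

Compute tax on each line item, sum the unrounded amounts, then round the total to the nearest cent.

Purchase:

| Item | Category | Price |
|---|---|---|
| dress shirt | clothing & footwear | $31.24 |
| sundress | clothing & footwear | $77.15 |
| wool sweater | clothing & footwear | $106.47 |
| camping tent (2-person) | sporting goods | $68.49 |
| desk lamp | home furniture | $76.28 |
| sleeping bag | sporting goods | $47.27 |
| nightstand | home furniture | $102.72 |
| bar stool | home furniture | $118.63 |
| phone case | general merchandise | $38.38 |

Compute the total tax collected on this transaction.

Dress shirt $31.24: clothing & footwear → 5% + 0.5% county = 5.5% → $1.7182
Sundress $77.15: clothing & footwear → 5% + 0.5% county = 5.5% → $4.24325
Wool sweater $106.47: clothing & footwear → 5% + 0.5% county = 5.5% → $5.85585
Camping tent (2-person) $68.49: sporting goods → 3.25% + 2% county = 5.25% → $3.595725
Desk lamp $76.28: home furniture → 5.75% + 0% county = 5.75% → $4.3861
Sleeping bag $47.27: sporting goods → 3.25% + 2% county = 5.25% → $2.481675
Nightstand $102.72: home furniture → 5.75% + 0% county = 5.75% → $5.9064
Bar stool $118.63: home furniture → 5.75% + 0% county = 5.75% → $6.821225
Phone case $38.38: general merchandise → 9.75% + 2% county = 11.75% → $4.50965
Unrounded tax sum = $39.518075 → $39.52

$39.52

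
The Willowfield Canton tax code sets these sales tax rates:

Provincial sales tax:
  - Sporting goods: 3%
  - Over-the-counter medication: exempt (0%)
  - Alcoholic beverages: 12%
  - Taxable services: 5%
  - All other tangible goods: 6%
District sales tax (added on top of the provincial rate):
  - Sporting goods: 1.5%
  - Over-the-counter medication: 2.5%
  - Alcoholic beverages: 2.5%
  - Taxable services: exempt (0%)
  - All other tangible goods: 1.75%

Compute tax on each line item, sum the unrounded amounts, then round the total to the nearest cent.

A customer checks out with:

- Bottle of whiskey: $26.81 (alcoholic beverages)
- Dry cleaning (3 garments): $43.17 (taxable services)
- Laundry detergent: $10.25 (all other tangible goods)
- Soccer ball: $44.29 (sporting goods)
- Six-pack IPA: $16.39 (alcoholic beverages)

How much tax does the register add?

$11.21

Bottle of whiskey $26.81: alcoholic beverages → 12% + 2.5% district = 14.5% → $3.88745
Dry cleaning (3 garments) $43.17: taxable services → 5% + 0% district = 5% → $2.1585
Laundry detergent $10.25: all other tangible goods → 6% + 1.75% district = 7.75% → $0.794375
Soccer ball $44.29: sporting goods → 3% + 1.5% district = 4.5% → $1.99305
Six-pack IPA $16.39: alcoholic beverages → 12% + 2.5% district = 14.5% → $2.37655
Unrounded tax sum = $11.209925 → $11.21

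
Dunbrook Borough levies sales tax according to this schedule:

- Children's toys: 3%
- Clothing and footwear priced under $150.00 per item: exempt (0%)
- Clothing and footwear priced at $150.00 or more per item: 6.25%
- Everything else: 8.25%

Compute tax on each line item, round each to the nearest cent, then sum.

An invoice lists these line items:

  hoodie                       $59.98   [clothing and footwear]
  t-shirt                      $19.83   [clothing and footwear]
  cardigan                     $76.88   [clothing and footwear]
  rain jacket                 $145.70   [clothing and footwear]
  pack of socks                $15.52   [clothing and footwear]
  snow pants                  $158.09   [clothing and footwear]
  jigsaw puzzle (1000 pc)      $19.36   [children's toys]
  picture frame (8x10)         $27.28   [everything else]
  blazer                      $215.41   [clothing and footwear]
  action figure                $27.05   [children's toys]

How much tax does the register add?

Hoodie $59.98: clothing and footwear, under $150.00 → 0% → $0.00
T-shirt $19.83: clothing and footwear, under $150.00 → 0% → $0.00
Cardigan $76.88: clothing and footwear, under $150.00 → 0% → $0.00
Rain jacket $145.70: clothing and footwear, under $150.00 → 0% → $0.00
Pack of socks $15.52: clothing and footwear, under $150.00 → 0% → $0.00
Snow pants $158.09: clothing and footwear, $150.00 or more → 6.25% → $9.88
Jigsaw puzzle (1000 pc) $19.36: children's toys → 3% → $0.58
Picture frame (8x10) $27.28: everything else → 8.25% → $2.25
Blazer $215.41: clothing and footwear, $150.00 or more → 6.25% → $13.46
Action figure $27.05: children's toys → 3% → $0.81
Total tax = $9.88 + $0.58 + $2.25 + $13.46 + $0.81 = $26.98

$26.98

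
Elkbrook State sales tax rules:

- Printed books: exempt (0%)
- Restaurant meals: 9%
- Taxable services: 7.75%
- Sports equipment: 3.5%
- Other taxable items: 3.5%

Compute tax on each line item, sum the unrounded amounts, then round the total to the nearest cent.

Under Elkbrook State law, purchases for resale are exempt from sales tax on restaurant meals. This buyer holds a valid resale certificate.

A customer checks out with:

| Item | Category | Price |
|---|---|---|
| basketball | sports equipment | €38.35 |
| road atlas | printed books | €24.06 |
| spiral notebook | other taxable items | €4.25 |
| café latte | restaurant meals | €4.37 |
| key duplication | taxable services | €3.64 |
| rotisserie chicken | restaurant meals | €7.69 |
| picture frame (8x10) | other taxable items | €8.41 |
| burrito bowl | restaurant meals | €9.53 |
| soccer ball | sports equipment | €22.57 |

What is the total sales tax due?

€2.86

Basketball €38.35: sports equipment → 3.5% → €1.34225
Road atlas €24.06: printed books → 0% → €0.00
Spiral notebook €4.25: other taxable items → 3.5% → €0.14875
Café latte €4.37: restaurant meals, buyer-exempt → 0% → €0.00
Key duplication €3.64: taxable services → 7.75% → €0.2821
Rotisserie chicken €7.69: restaurant meals, buyer-exempt → 0% → €0.00
Picture frame (8x10) €8.41: other taxable items → 3.5% → €0.29435
Burrito bowl €9.53: restaurant meals, buyer-exempt → 0% → €0.00
Soccer ball €22.57: sports equipment → 3.5% → €0.78995
Unrounded tax sum = €2.8574 → €2.86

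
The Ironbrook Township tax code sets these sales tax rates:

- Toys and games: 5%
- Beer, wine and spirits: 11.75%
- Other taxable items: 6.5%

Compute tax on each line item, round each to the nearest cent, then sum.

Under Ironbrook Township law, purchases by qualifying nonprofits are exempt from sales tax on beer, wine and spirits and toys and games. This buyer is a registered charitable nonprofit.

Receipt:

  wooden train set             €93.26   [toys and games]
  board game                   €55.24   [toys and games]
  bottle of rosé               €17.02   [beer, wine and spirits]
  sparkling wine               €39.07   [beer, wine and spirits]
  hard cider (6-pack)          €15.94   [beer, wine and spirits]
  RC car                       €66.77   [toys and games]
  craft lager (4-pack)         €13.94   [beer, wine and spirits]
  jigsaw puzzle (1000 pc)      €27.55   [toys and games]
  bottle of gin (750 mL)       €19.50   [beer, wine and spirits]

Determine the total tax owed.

Wooden train set €93.26: toys and games, buyer-exempt → 0% → €0.00
Board game €55.24: toys and games, buyer-exempt → 0% → €0.00
Bottle of rosé €17.02: beer, wine and spirits, buyer-exempt → 0% → €0.00
Sparkling wine €39.07: beer, wine and spirits, buyer-exempt → 0% → €0.00
Hard cider (6-pack) €15.94: beer, wine and spirits, buyer-exempt → 0% → €0.00
RC car €66.77: toys and games, buyer-exempt → 0% → €0.00
Craft lager (4-pack) €13.94: beer, wine and spirits, buyer-exempt → 0% → €0.00
Jigsaw puzzle (1000 pc) €27.55: toys and games, buyer-exempt → 0% → €0.00
Bottle of gin (750 mL) €19.50: beer, wine and spirits, buyer-exempt → 0% → €0.00
Total tax = €0.00

€0.00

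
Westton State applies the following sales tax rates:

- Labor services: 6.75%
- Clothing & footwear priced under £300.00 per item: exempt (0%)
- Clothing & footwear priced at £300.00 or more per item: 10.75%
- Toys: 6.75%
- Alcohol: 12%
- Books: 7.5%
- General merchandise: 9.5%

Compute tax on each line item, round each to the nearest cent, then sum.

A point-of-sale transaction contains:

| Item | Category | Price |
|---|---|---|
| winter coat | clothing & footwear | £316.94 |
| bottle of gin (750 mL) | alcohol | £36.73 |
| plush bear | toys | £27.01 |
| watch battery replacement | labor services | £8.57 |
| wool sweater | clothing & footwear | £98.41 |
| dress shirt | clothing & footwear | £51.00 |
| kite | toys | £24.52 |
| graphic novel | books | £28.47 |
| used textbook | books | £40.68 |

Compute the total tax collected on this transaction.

£47.73

Winter coat £316.94: clothing & footwear, £300.00 or more → 10.75% → £34.07
Bottle of gin (750 mL) £36.73: alcohol → 12% → £4.41
Plush bear £27.01: toys → 6.75% → £1.82
Watch battery replacement £8.57: labor services → 6.75% → £0.58
Wool sweater £98.41: clothing & footwear, under £300.00 → 0% → £0.00
Dress shirt £51.00: clothing & footwear, under £300.00 → 0% → £0.00
Kite £24.52: toys → 6.75% → £1.66
Graphic novel £28.47: books → 7.5% → £2.14
Used textbook £40.68: books → 7.5% → £3.05
Total tax = £34.07 + £4.41 + £1.82 + £0.58 + £1.66 + £2.14 + £3.05 = £47.73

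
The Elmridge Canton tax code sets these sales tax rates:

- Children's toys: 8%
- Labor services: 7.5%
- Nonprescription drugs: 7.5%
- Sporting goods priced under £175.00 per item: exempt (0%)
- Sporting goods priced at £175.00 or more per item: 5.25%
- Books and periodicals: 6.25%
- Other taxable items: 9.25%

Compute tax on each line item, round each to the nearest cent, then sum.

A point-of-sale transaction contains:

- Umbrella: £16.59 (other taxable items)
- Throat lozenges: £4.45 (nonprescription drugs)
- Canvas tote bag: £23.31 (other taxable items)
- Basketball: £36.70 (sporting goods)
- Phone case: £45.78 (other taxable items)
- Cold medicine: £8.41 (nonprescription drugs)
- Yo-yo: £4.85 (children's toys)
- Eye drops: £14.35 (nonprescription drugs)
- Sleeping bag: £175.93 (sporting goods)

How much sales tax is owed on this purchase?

£19.59

Umbrella £16.59: other taxable items → 9.25% → £1.53
Throat lozenges £4.45: nonprescription drugs → 7.5% → £0.33
Canvas tote bag £23.31: other taxable items → 9.25% → £2.16
Basketball £36.70: sporting goods, under £175.00 → 0% → £0.00
Phone case £45.78: other taxable items → 9.25% → £4.23
Cold medicine £8.41: nonprescription drugs → 7.5% → £0.63
Yo-yo £4.85: children's toys → 8% → £0.39
Eye drops £14.35: nonprescription drugs → 7.5% → £1.08
Sleeping bag £175.93: sporting goods, £175.00 or more → 5.25% → £9.24
Total tax = £1.53 + £0.33 + £2.16 + £4.23 + £0.63 + £0.39 + £1.08 + £9.24 = £19.59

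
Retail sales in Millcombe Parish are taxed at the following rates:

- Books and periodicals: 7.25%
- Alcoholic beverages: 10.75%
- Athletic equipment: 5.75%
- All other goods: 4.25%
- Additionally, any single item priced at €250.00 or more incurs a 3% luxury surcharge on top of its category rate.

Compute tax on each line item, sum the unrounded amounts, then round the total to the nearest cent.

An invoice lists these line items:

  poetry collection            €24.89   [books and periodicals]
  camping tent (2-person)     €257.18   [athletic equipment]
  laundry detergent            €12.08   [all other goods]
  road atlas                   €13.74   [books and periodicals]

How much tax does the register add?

Poetry collection €24.89: books and periodicals → 7.25% → €1.804525
Camping tent (2-person) €257.18: athletic equipment → 5.75% + 3% surcharge = 8.75% → €22.50325
Laundry detergent €12.08: all other goods → 4.25% → €0.5134
Road atlas €13.74: books and periodicals → 7.25% → €0.99615
Unrounded tax sum = €25.817325 → €25.82

€25.82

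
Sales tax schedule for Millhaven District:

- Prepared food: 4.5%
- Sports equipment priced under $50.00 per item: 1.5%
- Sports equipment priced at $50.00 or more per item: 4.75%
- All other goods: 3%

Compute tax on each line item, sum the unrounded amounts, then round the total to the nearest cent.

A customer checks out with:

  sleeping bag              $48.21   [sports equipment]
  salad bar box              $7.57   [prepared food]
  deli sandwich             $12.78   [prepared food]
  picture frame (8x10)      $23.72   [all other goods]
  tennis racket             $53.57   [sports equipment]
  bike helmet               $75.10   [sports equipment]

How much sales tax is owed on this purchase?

Sleeping bag $48.21: sports equipment, under $50.00 → 1.5% → $0.72315
Salad bar box $7.57: prepared food → 4.5% → $0.34065
Deli sandwich $12.78: prepared food → 4.5% → $0.5751
Picture frame (8x10) $23.72: all other goods → 3% → $0.7116
Tennis racket $53.57: sports equipment, $50.00 or more → 4.75% → $2.544575
Bike helmet $75.10: sports equipment, $50.00 or more → 4.75% → $3.56725
Unrounded tax sum = $8.462325 → $8.46

$8.46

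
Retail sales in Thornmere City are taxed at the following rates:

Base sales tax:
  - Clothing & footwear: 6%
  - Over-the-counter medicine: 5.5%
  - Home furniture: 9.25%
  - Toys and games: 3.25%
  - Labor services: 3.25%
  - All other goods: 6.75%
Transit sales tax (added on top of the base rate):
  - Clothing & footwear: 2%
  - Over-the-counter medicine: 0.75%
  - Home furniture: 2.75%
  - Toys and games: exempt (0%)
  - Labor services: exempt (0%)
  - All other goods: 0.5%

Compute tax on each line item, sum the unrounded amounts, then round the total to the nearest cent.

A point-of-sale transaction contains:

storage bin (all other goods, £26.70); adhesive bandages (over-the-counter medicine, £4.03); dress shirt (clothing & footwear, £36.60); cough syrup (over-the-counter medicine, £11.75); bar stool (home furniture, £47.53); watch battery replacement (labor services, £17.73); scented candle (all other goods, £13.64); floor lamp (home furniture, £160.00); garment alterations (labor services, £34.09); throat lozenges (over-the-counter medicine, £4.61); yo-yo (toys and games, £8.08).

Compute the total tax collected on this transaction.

£33.98

Storage bin £26.70: all other goods → 6.75% + 0.5% transit = 7.25% → £1.93575
Adhesive bandages £4.03: over-the-counter medicine → 5.5% + 0.75% transit = 6.25% → £0.251875
Dress shirt £36.60: clothing & footwear → 6% + 2% transit = 8% → £2.928
Cough syrup £11.75: over-the-counter medicine → 5.5% + 0.75% transit = 6.25% → £0.734375
Bar stool £47.53: home furniture → 9.25% + 2.75% transit = 12% → £5.7036
Watch battery replacement £17.73: labor services → 3.25% + 0% transit = 3.25% → £0.576225
Scented candle £13.64: all other goods → 6.75% + 0.5% transit = 7.25% → £0.9889
Floor lamp £160.00: home furniture → 9.25% + 2.75% transit = 12% → £19.20
Garment alterations £34.09: labor services → 3.25% + 0% transit = 3.25% → £1.107925
Throat lozenges £4.61: over-the-counter medicine → 5.5% + 0.75% transit = 6.25% → £0.288125
Yo-yo £8.08: toys and games → 3.25% + 0% transit = 3.25% → £0.2626
Unrounded tax sum = £33.977375 → £33.98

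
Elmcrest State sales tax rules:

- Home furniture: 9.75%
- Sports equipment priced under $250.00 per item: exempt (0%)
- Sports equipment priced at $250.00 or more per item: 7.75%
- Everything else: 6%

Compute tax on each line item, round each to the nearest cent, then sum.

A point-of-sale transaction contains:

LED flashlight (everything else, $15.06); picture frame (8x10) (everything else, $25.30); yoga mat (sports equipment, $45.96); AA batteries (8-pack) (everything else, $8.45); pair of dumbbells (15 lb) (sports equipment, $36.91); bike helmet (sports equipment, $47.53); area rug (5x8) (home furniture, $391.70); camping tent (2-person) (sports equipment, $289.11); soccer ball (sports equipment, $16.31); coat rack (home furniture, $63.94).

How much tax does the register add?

LED flashlight $15.06: everything else → 6% → $0.90
Picture frame (8x10) $25.30: everything else → 6% → $1.52
Yoga mat $45.96: sports equipment, under $250.00 → 0% → $0.00
AA batteries (8-pack) $8.45: everything else → 6% → $0.51
Pair of dumbbells (15 lb) $36.91: sports equipment, under $250.00 → 0% → $0.00
Bike helmet $47.53: sports equipment, under $250.00 → 0% → $0.00
Area rug (5x8) $391.70: home furniture → 9.75% → $38.19
Camping tent (2-person) $289.11: sports equipment, $250.00 or more → 7.75% → $22.41
Soccer ball $16.31: sports equipment, under $250.00 → 0% → $0.00
Coat rack $63.94: home furniture → 9.75% → $6.23
Total tax = $0.90 + $1.52 + $0.51 + $38.19 + $22.41 + $6.23 = $69.76

$69.76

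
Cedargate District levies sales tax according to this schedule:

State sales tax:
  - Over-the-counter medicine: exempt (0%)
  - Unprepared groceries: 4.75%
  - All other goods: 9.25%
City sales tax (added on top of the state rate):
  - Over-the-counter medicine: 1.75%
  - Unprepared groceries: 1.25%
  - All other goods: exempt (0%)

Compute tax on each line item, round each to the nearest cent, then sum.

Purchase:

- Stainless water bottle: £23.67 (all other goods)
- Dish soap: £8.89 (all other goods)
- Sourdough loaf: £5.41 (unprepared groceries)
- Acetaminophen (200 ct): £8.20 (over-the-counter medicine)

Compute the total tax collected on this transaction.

Stainless water bottle £23.67: all other goods → 9.25% + 0% city = 9.25% → £2.19
Dish soap £8.89: all other goods → 9.25% + 0% city = 9.25% → £0.82
Sourdough loaf £5.41: unprepared groceries → 4.75% + 1.25% city = 6% → £0.32
Acetaminophen (200 ct) £8.20: over-the-counter medicine → 0% + 1.75% city = 1.75% → £0.14
Total tax = £2.19 + £0.82 + £0.32 + £0.14 = £3.47

£3.47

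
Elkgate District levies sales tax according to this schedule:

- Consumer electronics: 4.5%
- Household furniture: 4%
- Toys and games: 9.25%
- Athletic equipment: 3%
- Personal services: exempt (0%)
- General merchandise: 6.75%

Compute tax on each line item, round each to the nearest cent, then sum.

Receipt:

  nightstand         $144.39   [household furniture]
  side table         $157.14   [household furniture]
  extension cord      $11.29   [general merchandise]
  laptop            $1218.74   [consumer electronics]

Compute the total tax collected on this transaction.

Nightstand $144.39: household furniture → 4% → $5.78
Side table $157.14: household furniture → 4% → $6.29
Extension cord $11.29: general merchandise → 6.75% → $0.76
Laptop $1218.74: consumer electronics → 4.5% → $54.84
Total tax = $5.78 + $6.29 + $0.76 + $54.84 = $67.67

$67.67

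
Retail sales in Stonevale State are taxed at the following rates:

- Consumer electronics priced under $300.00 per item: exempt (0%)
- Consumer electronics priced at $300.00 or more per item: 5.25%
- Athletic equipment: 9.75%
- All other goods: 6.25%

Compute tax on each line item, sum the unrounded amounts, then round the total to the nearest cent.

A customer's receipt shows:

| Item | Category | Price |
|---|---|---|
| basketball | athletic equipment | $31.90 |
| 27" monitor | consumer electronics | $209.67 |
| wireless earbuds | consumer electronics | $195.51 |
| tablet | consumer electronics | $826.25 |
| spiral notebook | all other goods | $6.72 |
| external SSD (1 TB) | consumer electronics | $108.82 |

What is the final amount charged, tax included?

Basketball $31.90: athletic equipment → 9.75% → $3.11025
27" monitor $209.67: consumer electronics, under $300.00 → 0% → $0.00
Wireless earbuds $195.51: consumer electronics, under $300.00 → 0% → $0.00
Tablet $826.25: consumer electronics, $300.00 or more → 5.25% → $43.378125
Spiral notebook $6.72: all other goods → 6.25% → $0.42
External SSD (1 TB) $108.82: consumer electronics, under $300.00 → 0% → $0.00
Subtotal = $1378.87; unrounded tax = $46.908375 → $46.91; total due = $1425.78

$1425.78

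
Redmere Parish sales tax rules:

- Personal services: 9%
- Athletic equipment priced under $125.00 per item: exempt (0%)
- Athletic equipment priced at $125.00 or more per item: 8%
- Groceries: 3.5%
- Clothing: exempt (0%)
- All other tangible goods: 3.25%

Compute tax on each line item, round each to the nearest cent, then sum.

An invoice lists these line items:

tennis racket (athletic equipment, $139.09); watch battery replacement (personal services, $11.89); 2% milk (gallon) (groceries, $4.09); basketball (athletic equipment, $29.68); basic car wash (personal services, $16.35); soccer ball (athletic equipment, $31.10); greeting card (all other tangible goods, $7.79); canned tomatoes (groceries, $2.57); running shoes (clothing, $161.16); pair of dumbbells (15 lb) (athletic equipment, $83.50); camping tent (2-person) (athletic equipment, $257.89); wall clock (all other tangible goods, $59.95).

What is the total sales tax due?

$36.73

Tennis racket $139.09: athletic equipment, $125.00 or more → 8% → $11.13
Watch battery replacement $11.89: personal services → 9% → $1.07
2% milk (gallon) $4.09: groceries → 3.5% → $0.14
Basketball $29.68: athletic equipment, under $125.00 → 0% → $0.00
Basic car wash $16.35: personal services → 9% → $1.47
Soccer ball $31.10: athletic equipment, under $125.00 → 0% → $0.00
Greeting card $7.79: all other tangible goods → 3.25% → $0.25
Canned tomatoes $2.57: groceries → 3.5% → $0.09
Running shoes $161.16: clothing → 0% → $0.00
Pair of dumbbells (15 lb) $83.50: athletic equipment, under $125.00 → 0% → $0.00
Camping tent (2-person) $257.89: athletic equipment, $125.00 or more → 8% → $20.63
Wall clock $59.95: all other tangible goods → 3.25% → $1.95
Total tax = $11.13 + $1.07 + $0.14 + $1.47 + $0.25 + $0.09 + $20.63 + $1.95 = $36.73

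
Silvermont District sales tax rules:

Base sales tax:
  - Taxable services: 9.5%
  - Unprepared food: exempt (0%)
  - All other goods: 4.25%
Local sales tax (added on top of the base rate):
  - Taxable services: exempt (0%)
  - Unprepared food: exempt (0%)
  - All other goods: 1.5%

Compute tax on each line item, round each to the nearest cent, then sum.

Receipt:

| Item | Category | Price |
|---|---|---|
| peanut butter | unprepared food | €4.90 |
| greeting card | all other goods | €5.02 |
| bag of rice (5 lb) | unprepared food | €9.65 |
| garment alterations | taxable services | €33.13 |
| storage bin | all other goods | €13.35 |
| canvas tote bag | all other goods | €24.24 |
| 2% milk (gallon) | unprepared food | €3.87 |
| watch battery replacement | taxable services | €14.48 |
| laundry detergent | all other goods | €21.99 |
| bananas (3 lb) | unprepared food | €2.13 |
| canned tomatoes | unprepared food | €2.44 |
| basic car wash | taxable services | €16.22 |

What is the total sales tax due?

€9.78

Peanut butter €4.90: unprepared food → 0% + 0% local = 0% → €0.00
Greeting card €5.02: all other goods → 4.25% + 1.5% local = 5.75% → €0.29
Bag of rice (5 lb) €9.65: unprepared food → 0% + 0% local = 0% → €0.00
Garment alterations €33.13: taxable services → 9.5% + 0% local = 9.5% → €3.15
Storage bin €13.35: all other goods → 4.25% + 1.5% local = 5.75% → €0.77
Canvas tote bag €24.24: all other goods → 4.25% + 1.5% local = 5.75% → €1.39
2% milk (gallon) €3.87: unprepared food → 0% + 0% local = 0% → €0.00
Watch battery replacement €14.48: taxable services → 9.5% + 0% local = 9.5% → €1.38
Laundry detergent €21.99: all other goods → 4.25% + 1.5% local = 5.75% → €1.26
Bananas (3 lb) €2.13: unprepared food → 0% + 0% local = 0% → €0.00
Canned tomatoes €2.44: unprepared food → 0% + 0% local = 0% → €0.00
Basic car wash €16.22: taxable services → 9.5% + 0% local = 9.5% → €1.54
Total tax = €0.29 + €3.15 + €0.77 + €1.39 + €1.38 + €1.26 + €1.54 = €9.78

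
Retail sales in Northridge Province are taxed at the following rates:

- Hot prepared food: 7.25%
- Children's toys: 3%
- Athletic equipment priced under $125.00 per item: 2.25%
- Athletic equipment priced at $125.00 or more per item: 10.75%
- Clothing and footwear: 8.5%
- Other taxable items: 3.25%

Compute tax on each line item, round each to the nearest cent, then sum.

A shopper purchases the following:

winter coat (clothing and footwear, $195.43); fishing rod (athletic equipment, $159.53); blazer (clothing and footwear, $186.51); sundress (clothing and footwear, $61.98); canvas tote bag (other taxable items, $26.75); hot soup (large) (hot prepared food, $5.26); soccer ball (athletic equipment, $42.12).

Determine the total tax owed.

$57.08

Winter coat $195.43: clothing and footwear → 8.5% → $16.61
Fishing rod $159.53: athletic equipment, $125.00 or more → 10.75% → $17.15
Blazer $186.51: clothing and footwear → 8.5% → $15.85
Sundress $61.98: clothing and footwear → 8.5% → $5.27
Canvas tote bag $26.75: other taxable items → 3.25% → $0.87
Hot soup (large) $5.26: hot prepared food → 7.25% → $0.38
Soccer ball $42.12: athletic equipment, under $125.00 → 2.25% → $0.95
Total tax = $16.61 + $17.15 + $15.85 + $5.27 + $0.87 + $0.38 + $0.95 = $57.08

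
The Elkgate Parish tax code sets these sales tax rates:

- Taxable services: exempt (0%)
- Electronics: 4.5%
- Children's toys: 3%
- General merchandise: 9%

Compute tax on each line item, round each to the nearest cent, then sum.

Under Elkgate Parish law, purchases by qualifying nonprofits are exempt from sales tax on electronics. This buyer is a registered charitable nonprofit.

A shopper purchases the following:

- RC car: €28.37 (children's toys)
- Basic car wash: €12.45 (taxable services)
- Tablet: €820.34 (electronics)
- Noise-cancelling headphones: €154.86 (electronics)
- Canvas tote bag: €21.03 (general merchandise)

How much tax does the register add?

RC car €28.37: children's toys → 3% → €0.85
Basic car wash €12.45: taxable services → 0% → €0.00
Tablet €820.34: electronics, buyer-exempt → 0% → €0.00
Noise-cancelling headphones €154.86: electronics, buyer-exempt → 0% → €0.00
Canvas tote bag €21.03: general merchandise → 9% → €1.89
Total tax = €0.85 + €1.89 = €2.74

€2.74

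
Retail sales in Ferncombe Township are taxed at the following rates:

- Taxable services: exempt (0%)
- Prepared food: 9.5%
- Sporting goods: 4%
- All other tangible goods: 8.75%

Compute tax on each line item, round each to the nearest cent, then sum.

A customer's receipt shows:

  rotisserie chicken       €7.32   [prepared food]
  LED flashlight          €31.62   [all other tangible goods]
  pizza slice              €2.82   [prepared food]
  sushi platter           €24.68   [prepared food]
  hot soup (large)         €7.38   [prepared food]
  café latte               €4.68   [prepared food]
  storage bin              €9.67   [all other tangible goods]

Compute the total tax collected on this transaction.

Rotisserie chicken €7.32: prepared food → 9.5% → €0.70
LED flashlight €31.62: all other tangible goods → 8.75% → €2.77
Pizza slice €2.82: prepared food → 9.5% → €0.27
Sushi platter €24.68: prepared food → 9.5% → €2.34
Hot soup (large) €7.38: prepared food → 9.5% → €0.70
Café latte €4.68: prepared food → 9.5% → €0.44
Storage bin €9.67: all other tangible goods → 8.75% → €0.85
Total tax = €0.70 + €2.77 + €0.27 + €2.34 + €0.70 + €0.44 + €0.85 = €8.07

€8.07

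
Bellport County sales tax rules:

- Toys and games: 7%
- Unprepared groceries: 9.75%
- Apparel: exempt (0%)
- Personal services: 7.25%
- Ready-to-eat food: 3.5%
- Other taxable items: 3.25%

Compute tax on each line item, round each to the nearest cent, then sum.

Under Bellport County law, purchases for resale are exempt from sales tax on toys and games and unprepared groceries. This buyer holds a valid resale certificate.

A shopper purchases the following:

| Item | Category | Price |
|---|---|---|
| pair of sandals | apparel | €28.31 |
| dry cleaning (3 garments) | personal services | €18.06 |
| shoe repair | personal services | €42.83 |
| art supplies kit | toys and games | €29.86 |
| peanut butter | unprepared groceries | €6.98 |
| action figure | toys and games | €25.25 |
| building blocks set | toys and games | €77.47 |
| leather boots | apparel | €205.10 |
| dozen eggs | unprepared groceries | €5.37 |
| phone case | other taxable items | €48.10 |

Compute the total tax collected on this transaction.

Pair of sandals €28.31: apparel → 0% → €0.00
Dry cleaning (3 garments) €18.06: personal services → 7.25% → €1.31
Shoe repair €42.83: personal services → 7.25% → €3.11
Art supplies kit €29.86: toys and games, buyer-exempt → 0% → €0.00
Peanut butter €6.98: unprepared groceries, buyer-exempt → 0% → €0.00
Action figure €25.25: toys and games, buyer-exempt → 0% → €0.00
Building blocks set €77.47: toys and games, buyer-exempt → 0% → €0.00
Leather boots €205.10: apparel → 0% → €0.00
Dozen eggs €5.37: unprepared groceries, buyer-exempt → 0% → €0.00
Phone case €48.10: other taxable items → 3.25% → €1.56
Total tax = €1.31 + €3.11 + €1.56 = €5.98

€5.98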